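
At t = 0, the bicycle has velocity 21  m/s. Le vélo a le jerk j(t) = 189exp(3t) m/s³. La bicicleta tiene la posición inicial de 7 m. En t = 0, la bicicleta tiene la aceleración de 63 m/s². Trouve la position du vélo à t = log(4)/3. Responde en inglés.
We must find the integral of our jerk equation j(t) = 189·exp(3·t) 3 times. The antiderivative of jerk is acceleration. Using a(0) = 63, we get a(t) = 63·exp(3·t). Finding the integral of a(t) and using v(0) = 21: v(t) = 21·exp(3·t). The integral of velocity, with x(0) = 7, gives position: x(t) = 7·exp(3·t). We have position x(t) = 7·exp(3·t). Substituting t = log(4)/3: x(log(4)/3) = 28.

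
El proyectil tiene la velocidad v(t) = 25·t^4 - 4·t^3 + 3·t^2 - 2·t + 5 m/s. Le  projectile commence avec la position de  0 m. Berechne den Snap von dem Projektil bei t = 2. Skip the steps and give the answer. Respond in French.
s(2) = 1176.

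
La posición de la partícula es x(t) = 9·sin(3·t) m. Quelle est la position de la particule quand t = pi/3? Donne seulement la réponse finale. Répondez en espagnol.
La respuesta es 0.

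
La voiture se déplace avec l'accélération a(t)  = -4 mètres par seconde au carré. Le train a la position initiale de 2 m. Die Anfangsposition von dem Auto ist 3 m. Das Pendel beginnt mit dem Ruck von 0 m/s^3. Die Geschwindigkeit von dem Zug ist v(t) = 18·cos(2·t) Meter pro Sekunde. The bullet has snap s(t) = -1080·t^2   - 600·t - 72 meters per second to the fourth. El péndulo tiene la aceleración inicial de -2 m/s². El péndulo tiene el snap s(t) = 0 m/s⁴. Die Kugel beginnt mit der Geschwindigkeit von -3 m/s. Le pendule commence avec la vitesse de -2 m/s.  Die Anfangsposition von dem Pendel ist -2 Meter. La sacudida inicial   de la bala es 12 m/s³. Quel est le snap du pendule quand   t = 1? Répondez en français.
De l'équation du snap s(t) = 0, nous substituons t = 1 pour obtenir s = 0.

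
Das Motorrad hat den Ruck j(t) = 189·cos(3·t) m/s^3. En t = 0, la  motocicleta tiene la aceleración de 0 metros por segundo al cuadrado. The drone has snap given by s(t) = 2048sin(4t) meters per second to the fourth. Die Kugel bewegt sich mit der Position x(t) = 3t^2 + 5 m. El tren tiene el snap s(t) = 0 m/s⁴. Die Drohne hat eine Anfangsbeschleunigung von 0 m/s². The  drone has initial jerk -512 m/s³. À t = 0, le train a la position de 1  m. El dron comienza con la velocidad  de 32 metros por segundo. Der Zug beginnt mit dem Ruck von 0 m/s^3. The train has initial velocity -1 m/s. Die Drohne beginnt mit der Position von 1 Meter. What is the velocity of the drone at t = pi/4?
We must find the antiderivative of our snap equation s(t) = 2048·sin(4·t) 3 times. The integral of snap is jerk. Using j(0) = -512, we get j(t) = -512·cos(4·t). Taking ∫j(t)dt and applying a(0) = 0, we find a(t) = -128·sin(4·t). The integral of acceleration, with v(0) = 32, gives velocity: v(t) = 32·cos(4·t). We have velocity v(t) = 32·cos(4·t). Substituting t = pi/4: v(pi/4) = -32.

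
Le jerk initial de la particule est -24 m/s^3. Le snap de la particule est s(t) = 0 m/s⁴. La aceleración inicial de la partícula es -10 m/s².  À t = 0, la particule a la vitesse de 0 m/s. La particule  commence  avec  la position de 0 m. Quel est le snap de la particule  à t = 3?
Nous avons le snap s(t) = 0. En substituant t = 3: s(3) = 0.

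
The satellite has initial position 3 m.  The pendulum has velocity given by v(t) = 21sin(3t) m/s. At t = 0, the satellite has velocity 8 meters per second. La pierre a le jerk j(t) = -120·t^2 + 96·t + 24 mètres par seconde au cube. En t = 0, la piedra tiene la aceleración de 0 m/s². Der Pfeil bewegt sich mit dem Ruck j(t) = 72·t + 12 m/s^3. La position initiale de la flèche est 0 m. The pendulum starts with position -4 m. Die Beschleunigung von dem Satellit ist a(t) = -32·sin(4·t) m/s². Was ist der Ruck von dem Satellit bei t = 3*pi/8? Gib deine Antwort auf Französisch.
Pour résoudre ceci, nous devons prendre 1 dérivée de notre équation de l'accélération a(t) = -32·sin(4·t). La dérivée de l'accélération donne le jerk: j(t) = -128·cos(4·t). En utilisant j(t) = -128·cos(4·t) et en substituant t = 3*pi/8, nous trouvons j = 0.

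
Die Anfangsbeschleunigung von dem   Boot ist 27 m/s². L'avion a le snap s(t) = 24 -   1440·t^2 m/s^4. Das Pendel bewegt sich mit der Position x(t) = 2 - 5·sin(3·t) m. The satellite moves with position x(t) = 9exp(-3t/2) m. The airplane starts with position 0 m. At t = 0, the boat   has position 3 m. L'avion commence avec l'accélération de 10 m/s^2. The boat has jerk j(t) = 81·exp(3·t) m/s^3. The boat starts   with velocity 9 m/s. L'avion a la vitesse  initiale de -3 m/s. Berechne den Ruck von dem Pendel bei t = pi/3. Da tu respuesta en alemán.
Um dies zu lösen, müssen wir 3 Ableitungen unserer Gleichung für die Position x(t) = 2 - 5·sin(3·t) nehmen. Die Ableitung von der Position ergibt die Geschwindigkeit: v(t) = -15·cos(3·t). Mit d/dt von v(t) finden wir a(t) = 45·sin(3·t). Durch Ableiten von der Beschleunigung erhalten wir den Ruck: j(t) = 135·cos(3·t). Aus der Gleichung für den Ruck j(t) = 135·cos(3·t), setzen wir t = pi/3 ein und erhalten j = -135.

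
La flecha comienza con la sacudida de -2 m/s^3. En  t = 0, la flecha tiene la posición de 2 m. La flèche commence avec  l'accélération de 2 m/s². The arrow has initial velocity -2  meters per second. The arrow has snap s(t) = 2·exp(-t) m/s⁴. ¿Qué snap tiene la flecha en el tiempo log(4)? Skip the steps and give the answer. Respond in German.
Die Antwort ist 1/2.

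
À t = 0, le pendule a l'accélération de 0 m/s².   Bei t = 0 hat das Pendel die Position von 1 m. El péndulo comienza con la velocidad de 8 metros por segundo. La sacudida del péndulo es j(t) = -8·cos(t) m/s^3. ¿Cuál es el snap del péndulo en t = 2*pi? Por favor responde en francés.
Nous devons dériver notre équation du jerk j(t) = -8·cos(t) 1 fois. La dérivée du jerk donne le snap: s(t) = 8·sin(t). De l'équation du snap s(t) = 8·sin(t), nous substituons t = 2*pi pour obtenir s = 0.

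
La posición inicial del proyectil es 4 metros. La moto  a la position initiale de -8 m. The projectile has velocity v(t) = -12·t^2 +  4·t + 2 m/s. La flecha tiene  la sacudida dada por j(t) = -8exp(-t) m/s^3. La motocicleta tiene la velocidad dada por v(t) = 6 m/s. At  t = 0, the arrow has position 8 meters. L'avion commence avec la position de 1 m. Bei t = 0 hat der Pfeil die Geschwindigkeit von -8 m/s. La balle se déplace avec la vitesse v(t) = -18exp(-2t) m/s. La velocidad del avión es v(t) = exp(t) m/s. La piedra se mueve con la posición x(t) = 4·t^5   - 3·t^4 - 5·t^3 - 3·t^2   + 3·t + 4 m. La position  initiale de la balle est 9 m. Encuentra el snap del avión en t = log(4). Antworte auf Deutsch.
Ausgehend von der Geschwindigkeit v(t) = exp(t), nehmen wir 3 Ableitungen. Die Ableitung von der Geschwindigkeit ergibt die Beschleunigung: a(t) = exp(t). Durch Ableiten von der Beschleunigung erhalten wir den Ruck: j(t) = exp(t). Durch Ableiten von dem Ruck erhalten wir den Snap: s(t) = exp(t). Mit s(t) = exp(t) und Einsetzen von t = log(4), finden wir s = 4.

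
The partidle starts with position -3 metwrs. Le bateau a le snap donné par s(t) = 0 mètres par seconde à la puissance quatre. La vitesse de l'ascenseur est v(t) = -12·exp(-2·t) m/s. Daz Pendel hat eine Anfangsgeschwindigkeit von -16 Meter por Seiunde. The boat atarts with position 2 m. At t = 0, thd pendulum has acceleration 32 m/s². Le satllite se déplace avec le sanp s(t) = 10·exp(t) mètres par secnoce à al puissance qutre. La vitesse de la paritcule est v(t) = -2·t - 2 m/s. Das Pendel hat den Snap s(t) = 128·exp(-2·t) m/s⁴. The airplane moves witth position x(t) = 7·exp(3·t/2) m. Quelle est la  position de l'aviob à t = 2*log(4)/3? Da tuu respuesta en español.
Tenemos la posición x(t) = 7·exp(3·t/2). Sustituyendo t = 2*log(4)/3: x(2*log(4)/3) = 28.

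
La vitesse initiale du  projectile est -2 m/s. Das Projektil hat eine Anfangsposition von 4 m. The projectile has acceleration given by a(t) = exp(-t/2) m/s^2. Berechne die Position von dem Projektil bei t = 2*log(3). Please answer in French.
Nous devons trouver la primitive de notre équation de l'accélération a(t) = exp(-t/2) 2 fois. En prenant ∫a(t)dt et en appliquant v(0) = -2, nous trouvons v(t) = -2·exp(-t/2). La primitive de la vitesse est la position. En utilisant x(0) = 4, nous obtenons x(t) = 4·exp(-t/2). En utilisant x(t) = 4·exp(-t/2) et en substituant t = 2*log(3), nous trouvons x = 4/3.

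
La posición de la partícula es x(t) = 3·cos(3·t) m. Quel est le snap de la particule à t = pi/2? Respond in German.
Wir müssen unsere Gleichung für die Position x(t) = 3·cos(3·t) 4-mal ableiten. Durch Ableiten von der Position erhalten wir die Geschwindigkeit: v(t) = -9·sin(3·t). Durch Ableiten von der Geschwindigkeit erhalten wir die Beschleunigung: a(t) = -27·cos(3·t). Die Ableitung von der Beschleunigung ergibt den Ruck: j(t) = 81·sin(3·t). Die Ableitung von dem Ruck ergibt den Snap: s(t) = 243·cos(3·t). Mit s(t) = 243·cos(3·t) und Einsetzen von t = pi/2, finden wir s = 0.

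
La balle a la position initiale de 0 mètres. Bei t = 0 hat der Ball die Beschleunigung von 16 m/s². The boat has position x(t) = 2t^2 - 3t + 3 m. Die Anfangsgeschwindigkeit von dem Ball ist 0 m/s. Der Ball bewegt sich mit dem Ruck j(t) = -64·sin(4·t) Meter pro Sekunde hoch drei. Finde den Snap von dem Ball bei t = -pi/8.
Wir müssen unsere Gleichung für den Ruck j(t) = -64·sin(4·t) 1-mal ableiten. Durch Ableiten von dem Ruck erhalten wir den Snap: s(t) = -256·cos(4·t). Mit s(t) = -256·cos(4·t) und Einsetzen von t = -pi/8, finden wir s = 0.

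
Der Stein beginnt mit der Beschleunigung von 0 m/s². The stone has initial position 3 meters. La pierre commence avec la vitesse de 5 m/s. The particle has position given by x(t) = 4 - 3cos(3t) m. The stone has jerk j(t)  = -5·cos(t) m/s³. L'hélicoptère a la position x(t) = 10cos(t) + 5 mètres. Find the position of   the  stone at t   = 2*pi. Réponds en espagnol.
Para resolver esto, necesitamos tomar 3 antiderivadas de nuestra ecuación de la sacudida j(t) = -5·cos(t). La integral de la sacudida, con a(0) = 0, da la aceleración: a(t) = -5·sin(t). La integral de la aceleración, con v(0) = 5, da la velocidad: v(t) = 5·cos(t). Tomando ∫v(t)dt y aplicando x(0) = 3, encontramos x(t) = 5·sin(t) + 3. De la ecuación de la posición x(t) = 5·sin(t) + 3, sustituimos t = 2*pi para obtener x = 3.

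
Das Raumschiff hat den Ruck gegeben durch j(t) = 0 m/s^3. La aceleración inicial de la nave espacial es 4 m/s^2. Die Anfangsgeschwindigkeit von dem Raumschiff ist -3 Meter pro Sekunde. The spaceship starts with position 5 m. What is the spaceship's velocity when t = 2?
To solve this, we need to take 2 integrals of our jerk equation j(t) = 0. Integrating jerk and using the initial condition a(0) = 4, we get a(t) = 4. Integrating acceleration and using the initial condition v(0) = -3, we get v(t) = 4·t - 3. We have velocity v(t) = 4·t - 3. Substituting t = 2: v(2) = 5.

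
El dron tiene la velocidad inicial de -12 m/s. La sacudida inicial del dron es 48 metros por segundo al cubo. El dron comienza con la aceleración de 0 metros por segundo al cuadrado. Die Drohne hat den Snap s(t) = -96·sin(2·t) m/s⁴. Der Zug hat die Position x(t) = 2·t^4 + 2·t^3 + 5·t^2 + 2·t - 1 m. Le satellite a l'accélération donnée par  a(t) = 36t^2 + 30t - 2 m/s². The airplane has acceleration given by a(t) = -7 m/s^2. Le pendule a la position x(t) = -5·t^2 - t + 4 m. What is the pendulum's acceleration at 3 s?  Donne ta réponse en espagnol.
Partiendo de la posición x(t) = -5·t^2 - t + 4, tomamos 2 derivadas. La derivada de la posición da la velocidad: v(t) = -10·t - 1. Tomando d/dt de v(t), encontramos a(t) = -10. Usando a(t) = -10 y sustituyendo t = 3, encontramos a = -10.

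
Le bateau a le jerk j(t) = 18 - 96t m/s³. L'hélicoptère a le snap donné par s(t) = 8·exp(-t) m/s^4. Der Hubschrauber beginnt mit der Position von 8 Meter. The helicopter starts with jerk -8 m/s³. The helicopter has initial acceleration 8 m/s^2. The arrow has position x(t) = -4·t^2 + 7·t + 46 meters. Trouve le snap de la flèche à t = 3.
Nous devons dériver notre équation de la position x(t) = -4·t^2 + 7·t + 46 4 fois. La dérivée de la position donne la vitesse: v(t) = 7 - 8·t. En prenant d/dt de v(t), nous trouvons a(t) = -8. En prenant d/dt de a(t), nous trouvons j(t) = 0. La dérivée du jerk donne le snap: s(t) = 0. En utilisant s(t) = 0 et en substituant t = 3, nous trouvons s = 0.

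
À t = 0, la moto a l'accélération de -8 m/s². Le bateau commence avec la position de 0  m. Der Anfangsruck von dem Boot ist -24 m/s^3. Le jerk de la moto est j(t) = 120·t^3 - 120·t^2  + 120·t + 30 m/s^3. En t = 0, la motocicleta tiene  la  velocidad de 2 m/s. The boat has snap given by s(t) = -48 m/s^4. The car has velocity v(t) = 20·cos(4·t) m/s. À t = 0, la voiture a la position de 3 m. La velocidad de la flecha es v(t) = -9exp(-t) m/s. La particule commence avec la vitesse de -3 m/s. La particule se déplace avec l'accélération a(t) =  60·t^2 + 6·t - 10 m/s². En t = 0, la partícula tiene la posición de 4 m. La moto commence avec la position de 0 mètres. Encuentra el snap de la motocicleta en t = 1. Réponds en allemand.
Ausgehend von dem Ruck j(t) = 120·t^3 - 120·t^2 + 120·t + 30, nehmen wir 1 Ableitung. Die Ableitung von dem Ruck ergibt den Snap: s(t) = 360·t^2 - 240·t + 120. Wir haben den Snap s(t) = 360·t^2 - 240·t + 120. Durch Einsetzen von t = 1: s(1) = 240.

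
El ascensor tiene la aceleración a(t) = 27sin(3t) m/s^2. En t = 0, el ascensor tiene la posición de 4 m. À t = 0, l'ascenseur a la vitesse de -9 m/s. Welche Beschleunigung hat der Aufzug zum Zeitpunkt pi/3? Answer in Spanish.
Usando a(t) = 27·sin(3·t) y sustituyendo t = pi/3, encontramos a = 0.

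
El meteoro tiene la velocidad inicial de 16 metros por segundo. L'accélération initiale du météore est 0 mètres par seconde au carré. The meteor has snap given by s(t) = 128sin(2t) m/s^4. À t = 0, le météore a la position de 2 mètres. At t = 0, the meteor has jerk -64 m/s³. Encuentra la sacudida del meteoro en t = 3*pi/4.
Necesitamos integrar nuestra ecuación del snap s(t) = 128·sin(2·t) 1 vez. Integrando el snap y usando la condición inicial j(0) = -64, obtenemos j(t) = -64·cos(2·t). Tenemos la sacudida j(t) = -64·cos(2·t). Sustituyendo t = 3*pi/4: j(3*pi/4) = 0.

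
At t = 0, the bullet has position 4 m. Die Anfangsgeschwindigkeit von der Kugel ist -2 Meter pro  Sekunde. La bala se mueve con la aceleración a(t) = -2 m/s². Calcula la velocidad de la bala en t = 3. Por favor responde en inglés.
We must find the integral of our acceleration equation a(t) = -2 1 time. The integral of acceleration, with v(0) = -2, gives velocity: v(t) = -2·t - 2. We have velocity v(t) = -2·t - 2. Substituting t = 3: v(3) = -8.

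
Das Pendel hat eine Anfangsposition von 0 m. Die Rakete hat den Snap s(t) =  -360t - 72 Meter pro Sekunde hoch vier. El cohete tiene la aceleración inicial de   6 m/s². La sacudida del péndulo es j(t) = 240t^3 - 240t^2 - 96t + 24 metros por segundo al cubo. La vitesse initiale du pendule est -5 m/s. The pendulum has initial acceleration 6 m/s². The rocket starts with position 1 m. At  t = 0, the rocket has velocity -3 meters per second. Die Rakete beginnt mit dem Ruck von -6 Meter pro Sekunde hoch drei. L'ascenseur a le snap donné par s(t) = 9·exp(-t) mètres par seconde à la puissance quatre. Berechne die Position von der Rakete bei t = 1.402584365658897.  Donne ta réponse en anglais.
To find the answer, we compute 4 antiderivatives of s(t) = -360·t - 72. Finding the integral of s(t) and using j(0) = -6: j(t) = -180·t^2 - 72·t - 6. Integrating jerk and using the initial condition a(0) = 6, we get a(t) = -60·t^3 - 36·t^2 - 6·t + 6. Integrating acceleration and using the initial condition v(0) = -3, we get v(t) = -15·t^4 - 12·t^3 - 3·t^2 + 6·t - 3. The antiderivative of velocity is position. Using x(0) = 1, we get x(t) = -3·t^5 - 3·t^4 - t^3 + 3·t^2 - 3·t + 1. We have position x(t) = -3·t^5 - 3·t^4 - t^3 + 3·t^2 - 3·t + 1. Substituting t = 1.402584365658897: x(1.402584365658897) = -27.9595747566799.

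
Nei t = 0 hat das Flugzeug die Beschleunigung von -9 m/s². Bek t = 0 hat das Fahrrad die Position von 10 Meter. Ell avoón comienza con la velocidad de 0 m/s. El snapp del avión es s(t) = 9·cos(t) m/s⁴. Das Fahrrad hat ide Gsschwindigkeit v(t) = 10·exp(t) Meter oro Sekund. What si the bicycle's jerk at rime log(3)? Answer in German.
Ausgehend von der Geschwindigkeit v(t) = 10·exp(t), nehmen wir 2 Ableitungen. Mit d/dt von v(t) finden wir a(t) = 10·exp(t). Durch Ableiten von der Beschleunigung erhalten wir den Ruck: j(t) = 10·exp(t). Wir haben den Ruck j(t) = 10·exp(t). Durch Einsetzen von t = log(3): j(log(3)) = 30.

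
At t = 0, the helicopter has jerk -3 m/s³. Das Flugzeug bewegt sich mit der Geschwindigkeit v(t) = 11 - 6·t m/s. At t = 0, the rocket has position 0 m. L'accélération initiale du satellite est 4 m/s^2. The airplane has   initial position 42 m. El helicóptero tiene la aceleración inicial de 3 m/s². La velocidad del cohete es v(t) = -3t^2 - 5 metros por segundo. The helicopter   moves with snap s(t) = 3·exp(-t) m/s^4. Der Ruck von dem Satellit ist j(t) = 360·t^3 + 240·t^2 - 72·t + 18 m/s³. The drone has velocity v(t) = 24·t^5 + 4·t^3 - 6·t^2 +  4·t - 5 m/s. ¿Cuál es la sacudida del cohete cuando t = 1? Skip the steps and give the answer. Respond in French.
j(1) = -6.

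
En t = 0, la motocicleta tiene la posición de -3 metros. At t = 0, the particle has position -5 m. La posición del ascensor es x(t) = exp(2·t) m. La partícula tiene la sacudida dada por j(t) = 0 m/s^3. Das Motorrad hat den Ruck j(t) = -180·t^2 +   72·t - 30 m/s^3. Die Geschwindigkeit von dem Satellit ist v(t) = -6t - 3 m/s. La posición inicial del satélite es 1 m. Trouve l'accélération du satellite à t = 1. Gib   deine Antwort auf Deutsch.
Ausgehend von der Geschwindigkeit v(t) = -6·t - 3, nehmen wir 1 Ableitung. Durch Ableiten von der Geschwindigkeit erhalten wir die Beschleunigung: a(t) = -6. Mit a(t) = -6 und Einsetzen von t = 1, finden wir a = -6.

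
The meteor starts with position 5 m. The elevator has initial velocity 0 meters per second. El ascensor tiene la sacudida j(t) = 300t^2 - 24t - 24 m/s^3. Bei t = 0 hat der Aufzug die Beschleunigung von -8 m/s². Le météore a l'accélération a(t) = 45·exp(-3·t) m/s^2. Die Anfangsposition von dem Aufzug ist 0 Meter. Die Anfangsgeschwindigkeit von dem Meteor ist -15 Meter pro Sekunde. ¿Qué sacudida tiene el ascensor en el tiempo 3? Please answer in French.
En utilisant j(t) = 300·t^2 - 24·t - 24 et en substituant t = 3, nous trouvons j = 2604.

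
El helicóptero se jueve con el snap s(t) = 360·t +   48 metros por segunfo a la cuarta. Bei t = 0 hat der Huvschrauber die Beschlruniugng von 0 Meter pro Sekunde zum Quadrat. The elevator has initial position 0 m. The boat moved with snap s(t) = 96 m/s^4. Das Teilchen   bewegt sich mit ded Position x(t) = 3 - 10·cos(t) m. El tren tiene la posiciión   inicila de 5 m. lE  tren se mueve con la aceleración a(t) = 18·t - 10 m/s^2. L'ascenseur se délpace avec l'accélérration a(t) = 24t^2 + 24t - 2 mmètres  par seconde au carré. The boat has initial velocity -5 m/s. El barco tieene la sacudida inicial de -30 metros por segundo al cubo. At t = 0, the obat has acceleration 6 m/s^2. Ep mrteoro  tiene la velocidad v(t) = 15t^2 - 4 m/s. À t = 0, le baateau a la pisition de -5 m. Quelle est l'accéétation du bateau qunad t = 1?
En partant du snap s(t) = 96, nous prenons 2 intégrales. L'intégrale du snap, avec j(0) = -30, donne le jerk: j(t) = 96·t - 30. En prenant ∫j(t)dt et en appliquant a(0) = 6, nous trouvons a(t) = 48·t^2 - 30·t + 6. Nous avons l'accélération a(t) = 48·t^2 - 30·t + 6. En substituant t = 1: a(1) = 24.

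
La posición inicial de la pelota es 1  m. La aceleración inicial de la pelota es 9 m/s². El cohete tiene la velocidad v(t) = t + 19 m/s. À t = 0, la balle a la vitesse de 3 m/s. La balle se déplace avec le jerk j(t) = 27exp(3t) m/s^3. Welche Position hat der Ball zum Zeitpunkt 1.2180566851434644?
Wir müssen die Stammfunktion unserer Gleichung für den Ruck j(t) = 27·exp(3·t) 3-mal finden. Durch Integration von dem Ruck und Verwendung der Anfangsbedingung a(0) = 9, erhalten wir a(t) = 9·exp(3·t). Das Integral von der Beschleunigung, mit v(0) = 3, ergibt die Geschwindigkeit: v(t) = 3·exp(3·t). Die Stammfunktion von der Geschwindigkeit, mit x(0) = 1, ergibt die Position: x(t) = exp(3·t). Wir haben die Position x(t) = exp(3·t). Durch Einsetzen von t = 1.2180566851434644: x(1.2180566851434644) = 38.6354425295570.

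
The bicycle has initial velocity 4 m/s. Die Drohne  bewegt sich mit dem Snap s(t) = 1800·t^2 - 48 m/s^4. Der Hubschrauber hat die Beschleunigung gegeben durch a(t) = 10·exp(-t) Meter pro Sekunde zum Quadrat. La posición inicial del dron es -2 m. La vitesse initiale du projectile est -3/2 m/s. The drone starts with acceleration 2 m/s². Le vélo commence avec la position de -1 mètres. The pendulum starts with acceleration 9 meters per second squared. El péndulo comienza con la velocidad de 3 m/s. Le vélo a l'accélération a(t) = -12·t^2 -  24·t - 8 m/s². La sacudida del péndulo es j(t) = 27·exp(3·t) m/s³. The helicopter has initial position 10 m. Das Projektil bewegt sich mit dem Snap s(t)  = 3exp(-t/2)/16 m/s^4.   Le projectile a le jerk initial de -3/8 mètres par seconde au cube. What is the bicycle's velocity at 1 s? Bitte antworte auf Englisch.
To solve this, we need to take 1 antiderivative of our acceleration equation a(t) = -12·t^2 - 24·t - 8. The integral of acceleration, with v(0) = 4, gives velocity: v(t) = -4·t^3 - 12·t^2 - 8·t + 4. Using v(t) = -4·t^3 - 12·t^2 - 8·t + 4 and substituting t = 1, we find v = -20.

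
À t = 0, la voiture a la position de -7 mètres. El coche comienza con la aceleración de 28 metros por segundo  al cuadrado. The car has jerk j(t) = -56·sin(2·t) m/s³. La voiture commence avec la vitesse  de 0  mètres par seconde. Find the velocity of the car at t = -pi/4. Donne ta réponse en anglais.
We need to integrate our jerk equation j(t) = -56·sin(2·t) 2 times. Taking ∫j(t)dt and applying a(0) = 28, we find a(t) = 28·cos(2·t). The integral of acceleration is velocity. Using v(0) = 0, we get v(t) = 14·sin(2·t). From the given velocity equation v(t) = 14·sin(2·t), we substitute t = -pi/4 to get v = -14.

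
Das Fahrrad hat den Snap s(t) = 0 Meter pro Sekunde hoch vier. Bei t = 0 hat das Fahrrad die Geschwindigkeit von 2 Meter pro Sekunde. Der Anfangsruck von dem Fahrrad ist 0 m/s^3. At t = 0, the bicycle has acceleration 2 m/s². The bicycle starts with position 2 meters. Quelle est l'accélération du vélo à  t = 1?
En partant du snap s(t) = 0, nous prenons 2 primitives. La primitive du snap est le jerk. En utilisant j(0) = 0, nous obtenons j(t) = 0. En prenant ∫j(t)dt et en appliquant a(0) = 2, nous trouvons a(t) = 2. En utilisant a(t) = 2 et en substituant t = 1, nous trouvons a = 2.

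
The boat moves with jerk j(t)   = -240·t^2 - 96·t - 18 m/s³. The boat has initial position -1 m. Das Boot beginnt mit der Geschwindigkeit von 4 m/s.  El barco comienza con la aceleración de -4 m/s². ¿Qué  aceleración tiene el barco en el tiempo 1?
Necesitamos integrar nuestra ecuación de la sacudida j(t) = -240·t^2 - 96·t - 18 1 vez. La antiderivada de la sacudida es la aceleración. Usando a(0) = -4, obtenemos a(t) = -80·t^3 - 48·t^2 - 18·t - 4. Usando a(t) = -80·t^3 - 48·t^2 - 18·t - 4 y sustituyendo t = 1, encontramos a = -150.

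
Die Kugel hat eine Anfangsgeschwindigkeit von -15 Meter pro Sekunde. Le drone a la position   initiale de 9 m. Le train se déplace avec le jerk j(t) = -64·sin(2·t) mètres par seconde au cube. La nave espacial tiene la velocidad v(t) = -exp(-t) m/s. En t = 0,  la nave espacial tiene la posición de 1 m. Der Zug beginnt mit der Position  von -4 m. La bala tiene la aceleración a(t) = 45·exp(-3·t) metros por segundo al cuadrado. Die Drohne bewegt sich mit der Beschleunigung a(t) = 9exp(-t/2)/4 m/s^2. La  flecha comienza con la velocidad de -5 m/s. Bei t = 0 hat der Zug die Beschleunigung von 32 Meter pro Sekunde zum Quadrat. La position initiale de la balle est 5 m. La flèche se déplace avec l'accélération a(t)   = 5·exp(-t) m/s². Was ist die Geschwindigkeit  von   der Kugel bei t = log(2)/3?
Um dies zu lösen, müssen wir 1 Integral unserer Gleichung für die Beschleunigung a(t) = 45·exp(-3·t) finden. Das Integral von der Beschleunigung ist die Geschwindigkeit. Mit v(0) = -15 erhalten wir v(t) = -15·exp(-3·t). Wir haben die Geschwindigkeit v(t) = -15·exp(-3·t). Durch Einsetzen von t = log(2)/3: v(log(2)/3) = -15/2.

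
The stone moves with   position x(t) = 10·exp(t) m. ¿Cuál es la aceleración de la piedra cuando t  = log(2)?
Debemos derivar nuestra ecuación de la posición x(t) = 10·exp(t) 2 veces. Tomando d/dt de x(t), encontramos v(t) = 10·exp(t). Derivando la velocidad, obtenemos la aceleración: a(t) = 10·exp(t). Usando a(t) = 10·exp(t) y sustituyendo t = log(2), encontramos a = 20.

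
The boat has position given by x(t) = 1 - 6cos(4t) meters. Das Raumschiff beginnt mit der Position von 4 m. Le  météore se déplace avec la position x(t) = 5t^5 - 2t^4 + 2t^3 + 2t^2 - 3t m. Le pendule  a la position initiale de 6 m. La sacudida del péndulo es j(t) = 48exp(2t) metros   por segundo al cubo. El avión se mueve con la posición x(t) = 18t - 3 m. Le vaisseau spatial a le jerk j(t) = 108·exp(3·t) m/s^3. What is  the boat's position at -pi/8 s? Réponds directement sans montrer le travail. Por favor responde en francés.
x(-pi/8) = 1.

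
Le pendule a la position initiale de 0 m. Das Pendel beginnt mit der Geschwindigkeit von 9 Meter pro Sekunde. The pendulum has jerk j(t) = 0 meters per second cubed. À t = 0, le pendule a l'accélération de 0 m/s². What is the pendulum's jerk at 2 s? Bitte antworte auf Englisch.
From the given jerk equation j(t) = 0, we substitute t = 2 to get j = 0.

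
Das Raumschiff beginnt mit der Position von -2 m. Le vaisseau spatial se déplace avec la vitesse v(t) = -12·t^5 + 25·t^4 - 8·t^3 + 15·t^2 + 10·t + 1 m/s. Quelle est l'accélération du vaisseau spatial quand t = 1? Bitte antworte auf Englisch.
We must differentiate our velocity equation v(t) = -12·t^5 + 25·t^4 - 8·t^3 + 15·t^2 + 10·t + 1 1 time. Taking d/dt of v(t), we find a(t) = -60·t^4 + 100·t^3 - 24·t^2 + 30·t + 10. From the given acceleration equation a(t) = -60·t^4 + 100·t^3 - 24·t^2 + 30·t + 10, we substitute t = 1 to get a = 56.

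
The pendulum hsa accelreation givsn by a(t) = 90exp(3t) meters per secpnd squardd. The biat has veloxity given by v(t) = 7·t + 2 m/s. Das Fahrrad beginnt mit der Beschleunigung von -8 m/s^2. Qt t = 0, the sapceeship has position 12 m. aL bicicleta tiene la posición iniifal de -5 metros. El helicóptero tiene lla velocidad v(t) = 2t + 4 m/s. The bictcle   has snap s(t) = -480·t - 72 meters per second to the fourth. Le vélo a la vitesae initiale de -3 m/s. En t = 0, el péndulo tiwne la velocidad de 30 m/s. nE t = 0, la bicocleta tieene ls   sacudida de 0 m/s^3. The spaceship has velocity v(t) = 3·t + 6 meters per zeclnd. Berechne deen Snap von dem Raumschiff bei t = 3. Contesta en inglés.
To solve this, we need to take 3 derivatives of our velocity equation v(t) = 3·t + 6. Taking d/dt of v(t), we find a(t) = 3. The derivative of acceleration gives jerk: j(t) = 0. Differentiating jerk, we get snap: s(t) = 0. From the given snap equation s(t) = 0, we substitute t = 3 to get s = 0.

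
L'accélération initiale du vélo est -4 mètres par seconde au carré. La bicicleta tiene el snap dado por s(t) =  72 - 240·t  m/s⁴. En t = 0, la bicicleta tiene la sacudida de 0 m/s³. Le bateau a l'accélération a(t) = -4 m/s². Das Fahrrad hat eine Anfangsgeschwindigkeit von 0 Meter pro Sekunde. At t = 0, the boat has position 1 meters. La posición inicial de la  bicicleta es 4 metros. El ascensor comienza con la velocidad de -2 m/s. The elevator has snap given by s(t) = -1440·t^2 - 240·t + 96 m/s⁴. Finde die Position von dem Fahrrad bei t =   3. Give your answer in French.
Nous devons intégrer notre équation du snap s(t) = 72 - 240·t 4 fois. La primitive du snap est le jerk. En utilisant j(0) = 0, nous obtenons j(t) = 24·t·(3 - 5·t). La primitive du jerk est l'accélération. En utilisant a(0) = -4, nous obtenons a(t) = -40·t^3 + 36·t^2 - 4. L'intégrale de l'accélération est la vitesse. En utilisant v(0) = 0, nous obtenons v(t) = -10·t^4 + 12·t^3 - 4·t. La primitive de la vitesse, avec x(0) = 4, donne la position: x(t) = -2·t^5 + 3·t^4 - 2·t^2 + 4. De l'équation de la position x(t) = -2·t^5 + 3·t^4 - 2·t^2 + 4, nous substituons t = 3 pour obtenir x = -257.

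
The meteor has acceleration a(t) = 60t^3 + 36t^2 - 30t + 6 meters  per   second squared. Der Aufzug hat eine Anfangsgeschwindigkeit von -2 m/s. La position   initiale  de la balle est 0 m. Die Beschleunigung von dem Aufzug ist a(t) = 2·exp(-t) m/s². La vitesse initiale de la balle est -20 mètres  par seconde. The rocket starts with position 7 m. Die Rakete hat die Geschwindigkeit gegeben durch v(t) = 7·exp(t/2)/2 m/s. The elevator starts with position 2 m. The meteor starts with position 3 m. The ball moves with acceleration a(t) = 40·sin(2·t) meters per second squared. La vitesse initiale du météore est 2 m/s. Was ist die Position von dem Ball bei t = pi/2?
Wir müssen unsere Gleichung für die Beschleunigung a(t) = 40·sin(2·t) 2-mal integrieren. Mit ∫a(t)dt und Anwendung von v(0) = -20, finden wir v(t) = -20·cos(2·t). Durch Integration von der Geschwindigkeit und Verwendung der Anfangsbedingung x(0) = 0, erhalten wir x(t) = -10·sin(2·t). Wir haben die Position x(t) = -10·sin(2·t). Durch Einsetzen von t = pi/2: x(pi/2) = 0.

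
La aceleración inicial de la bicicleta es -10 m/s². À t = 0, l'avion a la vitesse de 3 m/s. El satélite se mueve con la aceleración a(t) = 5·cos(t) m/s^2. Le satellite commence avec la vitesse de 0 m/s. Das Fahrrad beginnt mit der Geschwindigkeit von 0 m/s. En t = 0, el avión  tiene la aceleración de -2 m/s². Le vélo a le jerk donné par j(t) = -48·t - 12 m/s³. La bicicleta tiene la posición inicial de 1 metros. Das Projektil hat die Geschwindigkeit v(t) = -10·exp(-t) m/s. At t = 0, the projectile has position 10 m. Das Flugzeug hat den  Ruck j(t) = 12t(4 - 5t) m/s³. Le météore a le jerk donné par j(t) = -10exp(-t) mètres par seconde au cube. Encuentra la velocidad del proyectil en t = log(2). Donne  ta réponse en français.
En utilisant v(t) = -10·exp(-t) et en substituant t = log(2), nous trouvons v = -5.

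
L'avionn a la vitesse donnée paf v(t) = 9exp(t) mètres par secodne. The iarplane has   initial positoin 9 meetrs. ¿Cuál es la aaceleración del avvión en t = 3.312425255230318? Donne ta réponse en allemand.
Ausgehend von der Geschwindigkeit v(t) = 9·exp(t), nehmen wir 1 Ableitung. Mit d/dt von v(t) finden wir a(t) = 9·exp(t). Mit a(t) = 9·exp(t) und Einsetzen von t = 3.312425255230318, finden wir a = 247.064597942506.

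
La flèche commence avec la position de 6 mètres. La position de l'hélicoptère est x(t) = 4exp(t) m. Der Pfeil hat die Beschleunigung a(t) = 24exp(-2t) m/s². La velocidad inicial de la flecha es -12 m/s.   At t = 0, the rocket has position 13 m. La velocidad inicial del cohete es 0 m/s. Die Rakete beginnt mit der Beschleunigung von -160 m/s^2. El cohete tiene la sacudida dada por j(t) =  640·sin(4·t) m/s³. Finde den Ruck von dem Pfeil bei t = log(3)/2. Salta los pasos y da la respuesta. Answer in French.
Le jerk à t = log(3)/2 est j = -16.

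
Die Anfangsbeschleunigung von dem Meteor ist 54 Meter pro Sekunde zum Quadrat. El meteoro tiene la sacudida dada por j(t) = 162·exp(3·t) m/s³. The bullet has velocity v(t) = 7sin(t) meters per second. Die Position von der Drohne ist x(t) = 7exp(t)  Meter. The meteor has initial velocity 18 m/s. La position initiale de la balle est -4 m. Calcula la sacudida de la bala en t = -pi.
Partiendo de la velocidad v(t) = 7·sin(t), tomamos 2 derivadas. Tomando d/dt de v(t), encontramos a(t) = 7·cos(t). La derivada de la aceleración da la sacudida: j(t) = -7·sin(t). Usando j(t) = -7·sin(t) y sustituyendo t = -pi, encontramos j = 0.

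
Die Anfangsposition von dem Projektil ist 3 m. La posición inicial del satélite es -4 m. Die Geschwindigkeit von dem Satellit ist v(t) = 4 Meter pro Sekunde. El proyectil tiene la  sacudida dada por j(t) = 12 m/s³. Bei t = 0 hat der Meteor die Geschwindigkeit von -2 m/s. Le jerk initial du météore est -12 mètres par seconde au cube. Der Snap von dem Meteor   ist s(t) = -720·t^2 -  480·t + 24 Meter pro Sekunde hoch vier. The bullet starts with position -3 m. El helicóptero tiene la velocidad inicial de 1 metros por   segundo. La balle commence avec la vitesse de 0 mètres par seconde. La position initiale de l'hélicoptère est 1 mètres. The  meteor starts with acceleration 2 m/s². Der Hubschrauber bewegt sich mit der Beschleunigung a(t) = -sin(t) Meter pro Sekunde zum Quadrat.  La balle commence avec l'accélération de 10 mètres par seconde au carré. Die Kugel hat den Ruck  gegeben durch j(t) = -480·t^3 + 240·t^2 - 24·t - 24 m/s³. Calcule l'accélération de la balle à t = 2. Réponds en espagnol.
Para resolver esto, necesitamos tomar 1 antiderivada de nuestra ecuación de la sacudida j(t) = -480·t^3 + 240·t^2 - 24·t - 24. La integral de la sacudida es la aceleración. Usando a(0) = 10, obtenemos a(t) = -120·t^4 + 80·t^3 - 12·t^2 - 24·t + 10. Tenemos la aceleración a(t) = -120·t^4 + 80·t^3 - 12·t^2 - 24·t + 10. Sustituyendo t = 2: a(2) = -1366.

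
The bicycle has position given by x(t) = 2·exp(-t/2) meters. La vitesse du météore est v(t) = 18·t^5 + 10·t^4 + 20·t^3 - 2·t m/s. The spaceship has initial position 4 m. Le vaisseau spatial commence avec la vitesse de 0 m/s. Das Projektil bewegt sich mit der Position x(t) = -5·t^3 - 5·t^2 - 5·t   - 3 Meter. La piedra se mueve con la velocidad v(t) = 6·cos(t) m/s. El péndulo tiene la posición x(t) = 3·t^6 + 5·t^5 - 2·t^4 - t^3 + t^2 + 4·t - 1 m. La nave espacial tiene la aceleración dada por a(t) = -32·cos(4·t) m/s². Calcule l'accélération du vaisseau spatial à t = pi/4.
De l'équation de l'accélération a(t) = -32·cos(4·t), nous substituons t = pi/4 pour obtenir a = 32.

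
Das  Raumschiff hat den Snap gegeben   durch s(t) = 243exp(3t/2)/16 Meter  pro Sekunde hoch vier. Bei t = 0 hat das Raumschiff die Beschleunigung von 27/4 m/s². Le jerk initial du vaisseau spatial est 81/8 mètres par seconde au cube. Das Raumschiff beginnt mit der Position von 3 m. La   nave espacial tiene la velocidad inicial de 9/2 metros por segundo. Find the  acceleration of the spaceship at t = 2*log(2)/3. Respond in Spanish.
Necesitamos integrar nuestra ecuación del snap s(t) = 243·exp(3·t/2)/16 2 veces. Integrando el snap y usando la condición inicial j(0) = 81/8, obtenemos j(t) = 81·exp(3·t/2)/8. Tomando ∫j(t)dt y aplicando a(0) = 27/4, encontramos a(t) = 27·exp(3·t/2)/4. Usando a(t) = 27·exp(3·t/2)/4 y sustituyendo t = 2*log(2)/3, encontramos a = 27/2.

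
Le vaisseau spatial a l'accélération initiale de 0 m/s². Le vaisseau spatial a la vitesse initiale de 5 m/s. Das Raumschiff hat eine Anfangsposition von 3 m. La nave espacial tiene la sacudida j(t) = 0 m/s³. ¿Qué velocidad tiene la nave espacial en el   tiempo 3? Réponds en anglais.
Starting from jerk j(t) = 0, we take 2 integrals. Taking ∫j(t)dt and applying a(0) = 0, we find a(t) = 0. The integral of acceleration, with v(0) = 5, gives velocity: v(t) = 5. From the given velocity equation v(t) = 5, we substitute t = 3 to get v = 5.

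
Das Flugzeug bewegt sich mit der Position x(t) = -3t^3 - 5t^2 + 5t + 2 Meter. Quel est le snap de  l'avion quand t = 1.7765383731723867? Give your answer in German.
Wir müssen unsere Gleichung für die Position x(t) = -3·t^3 - 5·t^2 + 5·t + 2 4-mal ableiten. Mit d/dt von x(t) finden wir v(t) = -9·t^2 - 10·t + 5. Mit d/dt von v(t) finden wir a(t) = -18·t - 10. Die Ableitung von der Beschleunigung ergibt den Ruck: j(t) = -18. Mit d/dt von j(t) finden wir s(t) = 0. Mit s(t) = 0 und Einsetzen von t = 1.7765383731723867, finden wir s = 0.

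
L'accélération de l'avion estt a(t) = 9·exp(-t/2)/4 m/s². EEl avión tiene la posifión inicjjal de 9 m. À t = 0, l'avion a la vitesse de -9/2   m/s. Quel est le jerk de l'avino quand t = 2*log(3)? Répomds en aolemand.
Um dies zu lösen, müssen wir 1 Ableitung unserer Gleichung für die Beschleunigung a(t) = 9·exp(-t/2)/4 nehmen. Die Ableitung von der Beschleunigung ergibt den Ruck: j(t) = -9·exp(-t/2)/8. Wir haben den Ruck j(t) = -9·exp(-t/2)/8. Durch Einsetzen von t = 2*log(3): j(2*log(3)) = -3/8.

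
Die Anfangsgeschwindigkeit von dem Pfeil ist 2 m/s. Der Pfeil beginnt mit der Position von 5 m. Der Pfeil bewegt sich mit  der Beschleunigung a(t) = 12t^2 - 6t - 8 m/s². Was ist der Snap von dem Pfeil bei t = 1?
Wir müssen unsere Gleichung für die Beschleunigung a(t) = 12·t^2 - 6·t - 8 2-mal ableiten. Die Ableitung von der Beschleunigung ergibt den Ruck: j(t) = 24·t - 6. Mit d/dt von j(t) finden wir s(t) = 24. Wir haben den Snap s(t) = 24. Durch Einsetzen von t = 1: s(1) = 24.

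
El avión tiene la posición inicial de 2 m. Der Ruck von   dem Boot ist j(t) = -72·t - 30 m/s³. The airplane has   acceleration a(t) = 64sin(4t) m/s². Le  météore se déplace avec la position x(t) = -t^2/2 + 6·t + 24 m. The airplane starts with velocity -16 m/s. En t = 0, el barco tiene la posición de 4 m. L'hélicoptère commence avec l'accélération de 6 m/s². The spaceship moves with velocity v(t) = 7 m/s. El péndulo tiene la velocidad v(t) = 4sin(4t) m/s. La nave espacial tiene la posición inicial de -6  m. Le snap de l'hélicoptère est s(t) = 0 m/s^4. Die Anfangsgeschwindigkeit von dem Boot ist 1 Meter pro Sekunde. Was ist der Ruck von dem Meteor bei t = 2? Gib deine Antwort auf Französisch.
Nous devons dériver notre équation de la position x(t) = -t^2/2 + 6·t + 24 3 fois. En prenant d/dt de x(t), nous trouvons v(t) = 6 - t. En dérivant la vitesse, nous obtenons l'accélération: a(t) = -1. La dérivée de l'accélération donne le jerk: j(t) = 0. De l'équation du jerk j(t) = 0, nous substituons t = 2 pour obtenir j = 0.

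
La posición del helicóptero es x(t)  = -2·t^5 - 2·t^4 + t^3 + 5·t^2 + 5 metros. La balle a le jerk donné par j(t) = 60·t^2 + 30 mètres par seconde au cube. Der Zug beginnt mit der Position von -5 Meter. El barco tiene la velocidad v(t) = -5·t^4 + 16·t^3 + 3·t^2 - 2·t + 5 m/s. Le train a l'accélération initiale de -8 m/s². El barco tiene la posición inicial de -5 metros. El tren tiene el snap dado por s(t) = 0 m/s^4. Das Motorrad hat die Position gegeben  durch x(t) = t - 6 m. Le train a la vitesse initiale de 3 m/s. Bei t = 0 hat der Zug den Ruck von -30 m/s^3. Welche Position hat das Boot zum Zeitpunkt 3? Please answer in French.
Pour résoudre ceci, nous devons prendre 1 intégrale de notre équation de la vitesse v(t) = -5·t^4 + 16·t^3 + 3·t^2 - 2·t + 5. L'intégrale de la vitesse, avec x(0) = -5, donne la position: x(t) = -t^5 + 4·t^4 + t^3 - t^2 + 5·t - 5. En utilisant x(t) = -t^5 + 4·t^4 + t^3 - t^2 + 5·t - 5 et en substituant t = 3, nous trouvons x = 109.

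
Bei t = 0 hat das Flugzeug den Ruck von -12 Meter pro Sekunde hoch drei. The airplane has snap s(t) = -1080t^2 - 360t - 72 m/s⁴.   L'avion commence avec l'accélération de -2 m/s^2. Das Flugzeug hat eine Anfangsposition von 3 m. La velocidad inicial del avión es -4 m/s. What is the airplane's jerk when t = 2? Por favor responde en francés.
En partant du snap s(t) = -1080·t^2 - 360·t - 72, nous prenons 1 primitive. La primitive du snap est le jerk. En utilisant j(0) = -12, nous obtenons j(t) = -360·t^3 - 180·t^2 - 72·t - 12. Nous avons le jerk j(t) = -360·t^3 - 180·t^2 - 72·t - 12. En substituant t = 2: j(2) = -3756.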